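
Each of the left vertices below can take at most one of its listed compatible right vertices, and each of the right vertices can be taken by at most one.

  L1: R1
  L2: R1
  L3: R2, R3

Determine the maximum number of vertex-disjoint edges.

2

Unit-capacity flow: source→left, listed edges, right→sink; max matching = max flow.
Augmenting path L1→R1 (+1); matched 1.
Augmenting path L3→R2 (+1); matched 2.
No augmenting path remains; maximum matching = 2.
König certificate: {L3, R1} is a vertex cover of size 2 (every listed pair touches it), so no matching can be larger.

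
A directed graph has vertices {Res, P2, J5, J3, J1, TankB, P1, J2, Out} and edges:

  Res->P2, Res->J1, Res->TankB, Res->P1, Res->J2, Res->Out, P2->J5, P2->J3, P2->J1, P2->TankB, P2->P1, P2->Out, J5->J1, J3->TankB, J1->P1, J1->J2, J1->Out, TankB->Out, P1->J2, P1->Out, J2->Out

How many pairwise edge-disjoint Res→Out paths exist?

6

Assign every edge capacity 1; by Menger, the answer equals the max flow.
Path Res→Out (+1); total 1.
Path Res→P2→Out (+1); total 2.
Path Res→J1→Out (+1); total 3.
Path Res→TankB→Out (+1); total 4.
Path Res→P1→Out (+1); total 5.
Path Res→J2→Out (+1); total 6.
No residual Res→Out path; max flow = 6.
Certifying cut of size 6: {Res→J1, Res→J2, Res→Out, Res→P1, Res→P2, Res→TankB}.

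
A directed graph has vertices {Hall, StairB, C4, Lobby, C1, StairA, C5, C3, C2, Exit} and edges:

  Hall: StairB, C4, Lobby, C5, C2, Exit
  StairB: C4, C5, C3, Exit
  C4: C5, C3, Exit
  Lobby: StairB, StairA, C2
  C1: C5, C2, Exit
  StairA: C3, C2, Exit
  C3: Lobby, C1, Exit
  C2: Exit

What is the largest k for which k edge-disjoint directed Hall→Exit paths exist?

5

Assign every edge capacity 1; by Menger, the answer equals the max flow.
Path Hall→Exit (+1); total 1.
Path Hall→StairB→Exit (+1); total 2.
Path Hall→C4→Exit (+1); total 3.
Path Hall→C2→Exit (+1); total 4.
Path Hall→Lobby→StairA→Exit (+1); total 5.
No residual Hall→Exit path; max flow = 5.
Certifying cut of size 5: {Hall→C2, Hall→C4, Hall→Exit, Hall→Lobby, Hall→StairB}.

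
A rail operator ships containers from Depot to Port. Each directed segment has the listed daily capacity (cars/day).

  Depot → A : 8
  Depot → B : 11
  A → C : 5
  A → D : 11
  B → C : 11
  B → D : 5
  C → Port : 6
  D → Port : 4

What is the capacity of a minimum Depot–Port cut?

Augment Depot→A→C→Port: bottleneck 5, flow now 5.
Augment Depot→A→D→Port: bottleneck 3, flow now 8.
Augment Depot→B→C→Port: bottleneck 1, flow now 9.
Augment Depot→B→D→Port: bottleneck 1, flow now 10.
No augmenting path remains; maximum flow = 10.
By max-flow min-cut, the minimum cut capacity equals the max flow.
In the residual graph, reachable from Depot: {Depot, A, B, C, D}.
Min-cut edges: C→Port (6), D→Port (4); capacity 6 + 4 = 10.

10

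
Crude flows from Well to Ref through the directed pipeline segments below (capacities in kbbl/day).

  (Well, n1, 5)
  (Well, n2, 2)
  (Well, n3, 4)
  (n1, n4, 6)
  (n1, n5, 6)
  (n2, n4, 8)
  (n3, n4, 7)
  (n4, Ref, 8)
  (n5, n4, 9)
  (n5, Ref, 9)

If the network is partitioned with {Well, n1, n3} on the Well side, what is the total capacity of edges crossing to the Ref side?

21

Edges leaving {Well, n1, n3}: Well→n2 (2), n1→n4 (6), n1→n5 (6), n3→n4 (7).
Cut capacity = 2 + 6 + 6 + 7 = 21.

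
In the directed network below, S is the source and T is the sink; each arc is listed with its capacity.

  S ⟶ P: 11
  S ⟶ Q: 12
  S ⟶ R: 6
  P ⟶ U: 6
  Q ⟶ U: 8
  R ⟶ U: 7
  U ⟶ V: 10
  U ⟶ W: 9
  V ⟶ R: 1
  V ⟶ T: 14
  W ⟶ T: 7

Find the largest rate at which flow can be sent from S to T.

17

Augment S→P→U→V→T: bottleneck 6, flow now 6.
Augment S→Q→U→V→T: bottleneck 4, flow now 10.
Augment S→Q→U→W→T: bottleneck 4, flow now 14.
Augment S→R→U→W→T: bottleneck 3, flow now 17.
No augmenting path remains; maximum flow = 17.
In the residual graph, reachable from S: {S, P, Q, R, U, W}.
Min-cut edges: U→V (10), W→T (7); capacity 10 + 7 = 17.
This cut is saturated, so no flow can exceed 17.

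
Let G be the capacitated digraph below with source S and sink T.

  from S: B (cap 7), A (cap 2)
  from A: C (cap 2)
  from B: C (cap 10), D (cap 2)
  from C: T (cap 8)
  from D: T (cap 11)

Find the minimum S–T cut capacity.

9

Augment S→A→C→T: bottleneck 2, flow now 2.
Augment S→B→C→T: bottleneck 6, flow now 8.
Augment S→B→D→T: bottleneck 1, flow now 9.
No augmenting path remains; maximum flow = 9.
By max-flow min-cut, the minimum cut capacity equals the max flow.
In the residual graph, reachable from S: {S}.
Min-cut edges: S→A (2), S→B (7); capacity 2 + 7 = 9.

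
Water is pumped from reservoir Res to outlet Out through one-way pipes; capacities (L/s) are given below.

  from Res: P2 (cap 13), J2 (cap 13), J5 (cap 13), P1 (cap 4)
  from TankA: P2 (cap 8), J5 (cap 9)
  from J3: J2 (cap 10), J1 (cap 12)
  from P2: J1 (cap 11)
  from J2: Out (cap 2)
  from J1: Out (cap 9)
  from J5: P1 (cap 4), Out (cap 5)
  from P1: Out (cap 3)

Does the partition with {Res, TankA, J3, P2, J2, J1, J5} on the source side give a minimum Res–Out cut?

No — its capacity is 24, but the minimum cut has capacity 19.

Given cut capacity: 4 + 2 + 9 + 4 + 5 = 24.
Augment Res→J2→Out: bottleneck 2, flow now 2.
Augment Res→J5→Out: bottleneck 5, flow now 7.
Augment Res→P1→Out: bottleneck 3, flow now 10.
Augment Res→P2→J1→Out: bottleneck 9, flow now 19.
No augmenting path remains; maximum flow = 19.
In the residual graph, reachable from Res: {Res, P2, J2, J1, J5, P1}.
Min-cut edges: J2→Out (2), J1→Out (9), J5→Out (5), P1→Out (3); capacity 2 + 9 + 5 + 3 = 19.
Cut capacity 24 exceeds the max flow 19, so it is not minimum.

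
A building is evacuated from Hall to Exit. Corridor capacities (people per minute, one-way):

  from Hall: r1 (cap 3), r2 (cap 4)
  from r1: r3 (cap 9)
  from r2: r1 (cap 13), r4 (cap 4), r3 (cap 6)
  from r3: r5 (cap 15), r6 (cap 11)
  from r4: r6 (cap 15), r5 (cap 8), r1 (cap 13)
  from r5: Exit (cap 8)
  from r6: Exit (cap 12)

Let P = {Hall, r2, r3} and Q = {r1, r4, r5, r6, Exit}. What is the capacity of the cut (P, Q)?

46

Edges leaving {Hall, r2, r3}: Hall→r1 (3), r2→r1 (13), r2→r4 (4), r3→r5 (15), r3→r6 (11).
Cut capacity = 3 + 13 + 4 + 15 + 11 = 46.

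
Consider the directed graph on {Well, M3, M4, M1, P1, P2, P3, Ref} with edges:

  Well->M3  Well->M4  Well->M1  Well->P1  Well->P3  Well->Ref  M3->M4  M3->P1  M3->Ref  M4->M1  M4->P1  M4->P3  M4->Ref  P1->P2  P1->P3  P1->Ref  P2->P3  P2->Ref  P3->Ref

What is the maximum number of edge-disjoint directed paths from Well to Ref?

5

Assign every edge capacity 1; by Menger, the answer equals the max flow.
Path Well→Ref (+1); total 1.
Path Well→M3→Ref (+1); total 2.
Path Well→M4→Ref (+1); total 3.
Path Well→P1→Ref (+1); total 4.
Path Well→P3→Ref (+1); total 5.
No residual Well→Ref path; max flow = 5.
Certifying cut of size 5: {Well→M3, Well→M4, Well→P1, Well→P3, Well→Ref}.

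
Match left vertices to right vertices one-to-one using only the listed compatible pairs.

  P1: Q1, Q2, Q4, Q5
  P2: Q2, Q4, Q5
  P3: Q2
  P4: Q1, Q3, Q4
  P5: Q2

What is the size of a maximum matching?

4

Unit-capacity flow: source→left, listed edges, right→sink; max matching = max flow.
Augmenting path P1→Q1 (+1); matched 1.
Augmenting path P2→Q2 (+1); matched 2.
Augmenting path P4→Q3 (+1); matched 3.
Augmenting path P3→Q2→P2→Q4 (+1); matched 4.
No augmenting path remains; maximum matching = 4.
König certificate: {P1, P2, P4, Q2} is a vertex cover of size 4 (every listed pair touches it), so no matching can be larger.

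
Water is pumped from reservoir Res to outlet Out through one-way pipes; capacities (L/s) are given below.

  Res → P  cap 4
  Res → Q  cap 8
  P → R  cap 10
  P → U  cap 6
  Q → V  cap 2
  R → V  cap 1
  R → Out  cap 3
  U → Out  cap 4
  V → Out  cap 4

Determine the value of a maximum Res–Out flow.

6

Augment Res→P→R→Out: bottleneck 3, flow now 3.
Augment Res→P→U→Out: bottleneck 1, flow now 4.
Augment Res→Q→V→Out: bottleneck 2, flow now 6.
No augmenting path remains; maximum flow = 6.
In the residual graph, reachable from Res: {Res, Q}.
Min-cut edges: Res→P (4), Q→V (2); capacity 4 + 2 = 6.
This cut is saturated, so no flow can exceed 6.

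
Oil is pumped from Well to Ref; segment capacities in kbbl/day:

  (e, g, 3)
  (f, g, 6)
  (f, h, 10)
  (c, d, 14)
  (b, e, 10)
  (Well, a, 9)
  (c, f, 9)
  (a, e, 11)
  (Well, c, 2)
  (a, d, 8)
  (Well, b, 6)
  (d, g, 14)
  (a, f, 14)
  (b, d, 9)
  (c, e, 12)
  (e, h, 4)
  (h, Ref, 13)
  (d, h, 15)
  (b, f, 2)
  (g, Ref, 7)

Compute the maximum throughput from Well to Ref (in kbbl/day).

Augment Well→a→d→g→Ref: bottleneck 7, flow now 7.
Augment Well→a→d→h→Ref: bottleneck 1, flow now 8.
Augment Well→a→e→h→Ref: bottleneck 1, flow now 9.
Augment Well→b→d→h→Ref: bottleneck 6, flow now 15.
Augment Well→c→d→h→Ref: bottleneck 2, flow now 17.
No augmenting path remains; maximum flow = 17.
In the residual graph, reachable from Well: {Well}.
Min-cut edges: Well→a (9), Well→b (6), Well→c (2); capacity 9 + 6 + 2 = 17.
This cut is saturated, so no flow can exceed 17.

17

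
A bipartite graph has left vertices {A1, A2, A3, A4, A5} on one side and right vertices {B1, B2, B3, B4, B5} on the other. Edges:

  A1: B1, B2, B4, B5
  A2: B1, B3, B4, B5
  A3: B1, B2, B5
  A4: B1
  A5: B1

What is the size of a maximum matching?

4

Unit-capacity flow: source→left, listed edges, right→sink; max matching = max flow.
Augmenting path A1→B1 (+1); matched 1.
Augmenting path A2→B3 (+1); matched 2.
Augmenting path A3→B2 (+1); matched 3.
Augmenting path A4→B1→A1→B4 (+1); matched 4.
No augmenting path remains; maximum matching = 4.
König certificate: {A1, A2, A3, B1} is a vertex cover of size 4 (every listed pair touches it), so no matching can be larger.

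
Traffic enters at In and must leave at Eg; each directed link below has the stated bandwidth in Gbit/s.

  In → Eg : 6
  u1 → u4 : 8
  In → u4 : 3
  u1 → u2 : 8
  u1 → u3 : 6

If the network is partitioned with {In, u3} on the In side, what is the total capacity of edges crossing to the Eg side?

9

Edges leaving {In, u3}: In→u4 (3), In→Eg (6).
Cut capacity = 3 + 6 = 9.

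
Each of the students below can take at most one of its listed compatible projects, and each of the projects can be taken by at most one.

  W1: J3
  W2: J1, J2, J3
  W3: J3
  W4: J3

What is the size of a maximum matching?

Unit-capacity flow: source→left, listed edges, right→sink; max matching = max flow.
Augmenting path W1→J3 (+1); matched 1.
Augmenting path W2→J1 (+1); matched 2.
No augmenting path remains; maximum matching = 2.
König certificate: {W2, J3} is a vertex cover of size 2 (every listed pair touches it), so no matching can be larger.

2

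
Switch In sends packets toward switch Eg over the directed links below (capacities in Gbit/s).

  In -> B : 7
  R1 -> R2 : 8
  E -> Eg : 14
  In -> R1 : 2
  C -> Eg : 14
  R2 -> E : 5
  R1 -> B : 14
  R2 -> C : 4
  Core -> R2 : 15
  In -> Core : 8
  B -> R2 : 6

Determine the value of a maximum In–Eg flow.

9

Augment In→B→R2→E→Eg: bottleneck 5, flow now 5.
Augment In→B→R2→C→Eg: bottleneck 1, flow now 6.
Augment In→R1→R2→C→Eg: bottleneck 2, flow now 8.
Augment In→Core→R2→C→Eg: bottleneck 1, flow now 9.
No augmenting path remains; maximum flow = 9.
In the residual graph, reachable from In: {In, B, R1, Core, R2}.
Min-cut edges: R2→E (5), R2→C (4); capacity 5 + 4 = 9.
This cut is saturated, so no flow can exceed 9.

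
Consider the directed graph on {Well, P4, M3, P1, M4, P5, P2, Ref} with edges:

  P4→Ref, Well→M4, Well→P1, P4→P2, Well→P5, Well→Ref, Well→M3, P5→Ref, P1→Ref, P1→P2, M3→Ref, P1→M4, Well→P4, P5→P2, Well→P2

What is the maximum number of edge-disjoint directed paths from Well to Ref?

5

Assign every edge capacity 1; by Menger, the answer equals the max flow.
Path Well→Ref (+1); total 1.
Path Well→P4→Ref (+1); total 2.
Path Well→M3→Ref (+1); total 3.
Path Well→P1→Ref (+1); total 4.
Path Well→P5→Ref (+1); total 5.
No residual Well→Ref path; max flow = 5.
Certifying cut of size 5: {Well→M3, Well→P1, Well→P4, Well→P5, Well→Ref}.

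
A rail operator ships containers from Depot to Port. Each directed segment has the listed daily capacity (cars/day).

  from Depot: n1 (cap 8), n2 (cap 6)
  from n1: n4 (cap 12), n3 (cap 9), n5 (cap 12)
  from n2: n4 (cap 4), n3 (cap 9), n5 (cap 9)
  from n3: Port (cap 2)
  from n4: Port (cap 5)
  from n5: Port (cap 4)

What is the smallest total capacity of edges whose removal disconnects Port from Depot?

Augment Depot→n1→n3→Port: bottleneck 2, flow now 2.
Augment Depot→n1→n4→Port: bottleneck 5, flow now 7.
Augment Depot→n1→n5→Port: bottleneck 1, flow now 8.
Augment Depot→n2→n5→Port: bottleneck 3, flow now 11.
No augmenting path remains; maximum flow = 11.
By max-flow min-cut, the minimum cut capacity equals the max flow.
In the residual graph, reachable from Depot: {Depot, n1, n2, n3, n4, n5}.
Min-cut edges: n3→Port (2), n4→Port (5), n5→Port (4); capacity 2 + 5 + 4 = 11.

11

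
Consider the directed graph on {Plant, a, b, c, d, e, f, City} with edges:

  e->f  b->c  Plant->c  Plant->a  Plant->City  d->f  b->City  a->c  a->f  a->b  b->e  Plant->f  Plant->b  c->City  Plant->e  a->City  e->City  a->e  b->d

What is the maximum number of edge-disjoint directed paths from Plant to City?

5

Assign every edge capacity 1; by Menger, the answer equals the max flow.
Path Plant→City (+1); total 1.
Path Plant→a→City (+1); total 2.
Path Plant→b→City (+1); total 3.
Path Plant→c→City (+1); total 4.
Path Plant→e→City (+1); total 5.
No residual Plant→City path; max flow = 5.
Certifying cut of size 5: {Plant→City, Plant→a, Plant→b, Plant→c, Plant→e}.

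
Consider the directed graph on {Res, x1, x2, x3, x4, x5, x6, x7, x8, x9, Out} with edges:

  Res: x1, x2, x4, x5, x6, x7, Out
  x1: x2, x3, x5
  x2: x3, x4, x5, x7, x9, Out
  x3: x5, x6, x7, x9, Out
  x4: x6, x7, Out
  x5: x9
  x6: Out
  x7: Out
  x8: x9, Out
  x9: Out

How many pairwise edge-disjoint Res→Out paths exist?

7

Assign every edge capacity 1; by Menger, the answer equals the max flow.
Path Res→Out (+1); total 1.
Path Res→x2→Out (+1); total 2.
Path Res→x4→Out (+1); total 3.
Path Res→x6→Out (+1); total 4.
Path Res→x7→Out (+1); total 5.
Path Res→x1→x3→Out (+1); total 6.
Path Res→x5→x9→Out (+1); total 7.
No residual Res→Out path; max flow = 7.
Certifying cut of size 7: {Res→Out, Res→x1, Res→x2, Res→x4, Res→x5, Res→x6, Res→x7}.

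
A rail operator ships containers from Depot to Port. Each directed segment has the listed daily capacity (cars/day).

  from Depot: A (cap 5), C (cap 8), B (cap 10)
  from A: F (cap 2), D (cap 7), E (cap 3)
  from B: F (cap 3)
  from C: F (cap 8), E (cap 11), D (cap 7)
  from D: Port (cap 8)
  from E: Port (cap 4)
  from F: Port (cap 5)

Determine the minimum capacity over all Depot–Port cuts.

16

Augment Depot→A→D→Port: bottleneck 5, flow now 5.
Augment Depot→B→F→Port: bottleneck 3, flow now 8.
Augment Depot→C→D→Port: bottleneck 3, flow now 11.
Augment Depot→C→E→Port: bottleneck 4, flow now 15.
Augment Depot→C→F→Port: bottleneck 1, flow now 16.
No augmenting path remains; maximum flow = 16.
By max-flow min-cut, the minimum cut capacity equals the max flow.
In the residual graph, reachable from Depot: {Depot, B}.
Min-cut edges: Depot→A (5), Depot→C (8), B→F (3); capacity 5 + 8 + 3 = 16.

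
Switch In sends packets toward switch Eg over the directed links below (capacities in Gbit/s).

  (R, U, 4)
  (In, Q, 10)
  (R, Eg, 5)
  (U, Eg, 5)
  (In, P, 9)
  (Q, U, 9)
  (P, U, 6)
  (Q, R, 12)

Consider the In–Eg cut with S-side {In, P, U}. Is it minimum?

Given cut capacity: 10 + 5 = 15.
Augment In→P→U→Eg: bottleneck 5, flow now 5.
Augment In→Q→R→Eg: bottleneck 5, flow now 10.
No augmenting path remains; maximum flow = 10.
In the residual graph, reachable from In: {In, P, Q, R, U}.
Min-cut edges: R→Eg (5), U→Eg (5); capacity 5 + 5 = 10.
Cut capacity 15 exceeds the max flow 10, so it is not minimum.

No — its capacity is 15, but the minimum cut has capacity 10.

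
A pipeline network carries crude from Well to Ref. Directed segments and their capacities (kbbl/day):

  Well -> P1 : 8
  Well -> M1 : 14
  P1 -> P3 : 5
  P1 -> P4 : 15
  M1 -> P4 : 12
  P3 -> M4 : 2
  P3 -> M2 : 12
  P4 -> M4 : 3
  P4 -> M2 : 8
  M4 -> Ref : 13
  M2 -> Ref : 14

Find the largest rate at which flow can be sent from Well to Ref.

16

Augment Well→P1→P3→M4→Ref: bottleneck 2, flow now 2.
Augment Well→P1→P3→M2→Ref: bottleneck 3, flow now 5.
Augment Well→P1→P4→M4→Ref: bottleneck 3, flow now 8.
Augment Well→M1→P4→M2→Ref: bottleneck 8, flow now 16.
No augmenting path remains; maximum flow = 16.
In the residual graph, reachable from Well: {Well, P1, M1, P4}.
Min-cut edges: P1→P3 (5), P4→M4 (3), P4→M2 (8); capacity 5 + 3 + 8 = 16.
This cut is saturated, so no flow can exceed 16.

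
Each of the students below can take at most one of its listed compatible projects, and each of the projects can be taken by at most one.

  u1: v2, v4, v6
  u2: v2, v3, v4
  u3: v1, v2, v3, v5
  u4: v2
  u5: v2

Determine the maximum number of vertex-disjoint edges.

4

Unit-capacity flow: source→left, listed edges, right→sink; max matching = max flow.
Augmenting path u1→v2 (+1); matched 1.
Augmenting path u2→v3 (+1); matched 2.
Augmenting path u3→v1 (+1); matched 3.
Augmenting path u4→v2→u1→v4 (+1); matched 4.
No augmenting path remains; maximum matching = 4.
König certificate: {u1, u2, u3, v2} is a vertex cover of size 4 (every listed pair touches it), so no matching can be larger.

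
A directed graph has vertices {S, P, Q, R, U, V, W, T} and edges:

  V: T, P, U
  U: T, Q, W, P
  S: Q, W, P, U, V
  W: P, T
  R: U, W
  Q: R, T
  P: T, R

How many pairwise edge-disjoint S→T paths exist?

Assign every edge capacity 1; by Menger, the answer equals the max flow.
Path S→P→T (+1); total 1.
Path S→Q→T (+1); total 2.
Path S→U→T (+1); total 3.
Path S→V→T (+1); total 4.
Path S→W→T (+1); total 5.
No residual S→T path; max flow = 5.
Certifying cut of size 5: {S→P, S→Q, S→U, S→V, S→W}.

5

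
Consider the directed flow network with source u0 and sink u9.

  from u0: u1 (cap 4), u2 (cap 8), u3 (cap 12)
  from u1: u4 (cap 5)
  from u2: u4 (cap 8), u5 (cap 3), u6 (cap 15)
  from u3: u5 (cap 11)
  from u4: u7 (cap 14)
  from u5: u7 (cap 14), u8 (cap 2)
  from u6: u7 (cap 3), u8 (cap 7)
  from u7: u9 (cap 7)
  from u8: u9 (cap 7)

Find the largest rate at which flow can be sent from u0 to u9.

14

Augment u0→u1→u4→u7→u9: bottleneck 4, flow now 4.
Augment u0→u2→u4→u7→u9: bottleneck 3, flow now 7.
Augment u0→u2→u5→u8→u9: bottleneck 2, flow now 9.
Augment u0→u2→u6→u8→u9: bottleneck 3, flow now 12.
Augment u0→u3→u5→u2→u6→u8→u9: bottleneck 2, flow now 14. (uses reverse residual edge)
No augmenting path remains; maximum flow = 14.
In the residual graph, reachable from u0: {u0, u1, u2, u3, u4, u5, u6, u7, u8}.
Min-cut edges: u7→u9 (7), u8→u9 (7); capacity 7 + 7 = 14.
This cut is saturated, so no flow can exceed 14.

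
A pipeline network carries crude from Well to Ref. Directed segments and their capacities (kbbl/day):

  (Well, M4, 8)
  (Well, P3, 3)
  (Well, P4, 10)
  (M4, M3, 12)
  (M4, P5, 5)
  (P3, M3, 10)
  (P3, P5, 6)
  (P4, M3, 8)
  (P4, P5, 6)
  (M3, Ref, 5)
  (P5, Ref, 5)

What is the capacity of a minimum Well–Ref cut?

10

Augment Well→M4→M3→Ref: bottleneck 5, flow now 5.
Augment Well→M4→P5→Ref: bottleneck 3, flow now 8.
Augment Well→P3→P5→Ref: bottleneck 2, flow now 10.
No augmenting path remains; maximum flow = 10.
By max-flow min-cut, the minimum cut capacity equals the max flow.
In the residual graph, reachable from Well: {Well, M4, P3, P4, M3, P5}.
Min-cut edges: M3→Ref (5), P5→Ref (5); capacity 5 + 5 = 10.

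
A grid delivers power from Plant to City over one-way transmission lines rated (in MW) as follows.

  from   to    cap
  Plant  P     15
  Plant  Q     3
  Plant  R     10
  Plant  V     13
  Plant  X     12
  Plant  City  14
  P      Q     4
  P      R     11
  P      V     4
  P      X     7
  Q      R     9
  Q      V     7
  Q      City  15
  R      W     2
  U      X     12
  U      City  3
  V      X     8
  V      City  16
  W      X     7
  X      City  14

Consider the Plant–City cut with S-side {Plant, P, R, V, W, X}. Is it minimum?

Yes — it is a minimum cut (capacity 51).

Given cut capacity: 3 + 14 + 4 + 16 + 14 = 51.
Augment Plant→City: bottleneck 14, flow now 14.
Augment Plant→Q→City: bottleneck 3, flow now 17.
Augment Plant→V→City: bottleneck 13, flow now 30.
Augment Plant→X→City: bottleneck 12, flow now 42.
Augment Plant→P→Q→City: bottleneck 4, flow now 46.
Augment Plant→P→V→City: bottleneck 3, flow now 49.
Augment Plant→P→X→City: bottleneck 2, flow now 51.
No augmenting path remains; maximum flow = 51.
Cut capacity 51 equals the max flow, so it is a minimum cut.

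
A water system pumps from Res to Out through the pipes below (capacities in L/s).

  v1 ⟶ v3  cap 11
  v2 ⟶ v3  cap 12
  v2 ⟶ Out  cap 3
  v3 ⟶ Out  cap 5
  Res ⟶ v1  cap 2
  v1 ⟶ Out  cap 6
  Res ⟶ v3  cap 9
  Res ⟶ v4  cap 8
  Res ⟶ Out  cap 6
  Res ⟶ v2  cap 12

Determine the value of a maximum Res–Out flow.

Augment Res→Out: bottleneck 6, flow now 6.
Augment Res→v1→Out: bottleneck 2, flow now 8.
Augment Res→v2→Out: bottleneck 3, flow now 11.
Augment Res→v3→Out: bottleneck 5, flow now 16.
No augmenting path remains; maximum flow = 16.
In the residual graph, reachable from Res: {Res, v2, v3, v4}.
Min-cut edges: Res→v1 (2), Res→Out (6), v2→Out (3), v3→Out (5); capacity 2 + 6 + 3 + 5 = 16.
This cut is saturated, so no flow can exceed 16.

16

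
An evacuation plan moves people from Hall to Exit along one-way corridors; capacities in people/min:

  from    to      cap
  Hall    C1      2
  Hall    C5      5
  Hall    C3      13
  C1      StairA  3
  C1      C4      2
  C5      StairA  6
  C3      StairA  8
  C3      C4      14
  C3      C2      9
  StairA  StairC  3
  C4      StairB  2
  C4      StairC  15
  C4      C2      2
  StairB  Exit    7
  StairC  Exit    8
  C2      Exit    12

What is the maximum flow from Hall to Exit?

Augment Hall→C3→C2→Exit: bottleneck 9, flow now 9.
Augment Hall→C1→StairA→StairC→Exit: bottleneck 2, flow now 11.
Augment Hall→C5→StairA→StairC→Exit: bottleneck 1, flow now 12.
Augment Hall→C3→C4→StairB→Exit: bottleneck 2, flow now 14.
Augment Hall→C3→C4→StairC→Exit: bottleneck 2, flow now 16.
Augment Hall→C5→StairA→C1→C4→StairC→Exit: bottleneck 2, flow now 18. (uses reverse residual edge)
No augmenting path remains; maximum flow = 18.
In the residual graph, reachable from Hall: {Hall, C5, StairA}.
Min-cut edges: Hall→C1 (2), Hall→C3 (13), StairA→StairC (3); capacity 2 + 13 + 3 = 18.
This cut is saturated, so no flow can exceed 18.

18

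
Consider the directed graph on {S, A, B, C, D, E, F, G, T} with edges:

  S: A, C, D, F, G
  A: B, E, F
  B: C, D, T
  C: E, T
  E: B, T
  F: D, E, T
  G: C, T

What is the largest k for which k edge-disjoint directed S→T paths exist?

Assign every edge capacity 1; by Menger, the answer equals the max flow.
Path S→C→T (+1); total 1.
Path S→F→T (+1); total 2.
Path S→G→T (+1); total 3.
Path S→A→B→T (+1); total 4.
No residual S→T path; max flow = 4.
Certifying cut of size 4: {S→A, S→C, S→F, S→G}.

4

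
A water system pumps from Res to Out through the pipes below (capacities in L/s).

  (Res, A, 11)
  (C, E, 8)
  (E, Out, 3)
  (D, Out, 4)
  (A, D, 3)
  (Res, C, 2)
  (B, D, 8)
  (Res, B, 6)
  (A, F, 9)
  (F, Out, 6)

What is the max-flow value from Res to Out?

12

Augment Res→A→D→Out: bottleneck 3, flow now 3.
Augment Res→A→F→Out: bottleneck 6, flow now 9.
Augment Res→B→D→Out: bottleneck 1, flow now 10.
Augment Res→C→E→Out: bottleneck 2, flow now 12.
No augmenting path remains; maximum flow = 12.
In the residual graph, reachable from Res: {Res, A, B, D, F}.
Min-cut edges: Res→C (2), D→Out (4), F→Out (6); capacity 2 + 4 + 6 = 12.
This cut is saturated, so no flow can exceed 12.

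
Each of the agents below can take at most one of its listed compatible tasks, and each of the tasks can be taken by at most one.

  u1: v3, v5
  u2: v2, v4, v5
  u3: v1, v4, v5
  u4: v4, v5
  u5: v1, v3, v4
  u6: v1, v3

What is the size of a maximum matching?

5

Unit-capacity flow: source→left, listed edges, right→sink; max matching = max flow.
Augmenting path u1→v3 (+1); matched 1.
Augmenting path u2→v2 (+1); matched 2.
Augmenting path u3→v1 (+1); matched 3.
Augmenting path u4→v4 (+1); matched 4.
Augmenting path u5→v1→u3→v5 (+1); matched 5.
No augmenting path remains; maximum matching = 5.
König certificate: {u2, v1, v3, v4, v5} is a vertex cover of size 5 (every listed pair touches it), so no matching can be larger.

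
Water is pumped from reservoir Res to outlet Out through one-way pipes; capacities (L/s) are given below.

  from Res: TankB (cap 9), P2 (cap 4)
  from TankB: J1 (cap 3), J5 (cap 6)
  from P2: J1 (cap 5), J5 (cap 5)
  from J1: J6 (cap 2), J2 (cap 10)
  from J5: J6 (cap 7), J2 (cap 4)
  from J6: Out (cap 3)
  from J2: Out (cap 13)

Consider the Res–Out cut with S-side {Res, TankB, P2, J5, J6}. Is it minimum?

No — its capacity is 15, but the minimum cut has capacity 13.

Given cut capacity: 3 + 5 + 4 + 3 = 15.
Augment Res→TankB→J1→J6→Out: bottleneck 2, flow now 2.
Augment Res→TankB→J1→J2→Out: bottleneck 1, flow now 3.
Augment Res→TankB→J5→J6→Out: bottleneck 1, flow now 4.
Augment Res→TankB→J5→J2→Out: bottleneck 4, flow now 8.
Augment Res→P2→J1→J2→Out: bottleneck 4, flow now 12.
Augment Res→TankB→J5→J6→J1→J2→Out: bottleneck 1, flow now 13. (uses reverse residual edge)
No augmenting path remains; maximum flow = 13.
In the residual graph, reachable from Res: {Res}.
Min-cut edges: Res→TankB (9), Res→P2 (4); capacity 9 + 4 = 13.
Cut capacity 15 exceeds the max flow 13, so it is not minimum.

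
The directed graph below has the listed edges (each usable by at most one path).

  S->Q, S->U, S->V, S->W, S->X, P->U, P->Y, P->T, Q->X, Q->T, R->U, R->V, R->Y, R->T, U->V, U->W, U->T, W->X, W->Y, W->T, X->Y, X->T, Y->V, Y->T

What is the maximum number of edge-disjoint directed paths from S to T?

Assign every edge capacity 1; by Menger, the answer equals the max flow.
Path S→Q→T (+1); total 1.
Path S→U→T (+1); total 2.
Path S→W→T (+1); total 3.
Path S→X→T (+1); total 4.
No residual S→T path; max flow = 4.
Certifying cut of size 4: {S→Q, S→U, S→W, S→X}.

4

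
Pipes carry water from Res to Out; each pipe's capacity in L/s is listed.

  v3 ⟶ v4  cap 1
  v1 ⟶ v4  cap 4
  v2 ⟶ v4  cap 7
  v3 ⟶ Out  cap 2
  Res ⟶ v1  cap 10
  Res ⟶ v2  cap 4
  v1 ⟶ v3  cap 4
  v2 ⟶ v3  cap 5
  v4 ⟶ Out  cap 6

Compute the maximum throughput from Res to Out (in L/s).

8

Augment Res→v1→v3→Out: bottleneck 2, flow now 2.
Augment Res→v1→v4→Out: bottleneck 4, flow now 6.
Augment Res→v2→v4→Out: bottleneck 2, flow now 8.
No augmenting path remains; maximum flow = 8.
In the residual graph, reachable from Res: {Res, v1, v2, v3, v4}.
Min-cut edges: v3→Out (2), v4→Out (6); capacity 2 + 6 = 8.
This cut is saturated, so no flow can exceed 8.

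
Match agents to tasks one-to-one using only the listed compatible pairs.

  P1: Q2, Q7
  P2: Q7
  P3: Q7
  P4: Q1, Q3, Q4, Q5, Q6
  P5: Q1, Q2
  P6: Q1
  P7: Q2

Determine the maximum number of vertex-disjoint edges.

Unit-capacity flow: source→left, listed edges, right→sink; max matching = max flow.
Augmenting path P1→Q2 (+1); matched 1.
Augmenting path P2→Q7 (+1); matched 2.
Augmenting path P4→Q1 (+1); matched 3.
Augmenting path P5→Q1→P4→Q3 (+1); matched 4.
No augmenting path remains; maximum matching = 4.
König certificate: {P4, Q1, Q2, Q7} is a vertex cover of size 4 (every listed pair touches it), so no matching can be larger.

4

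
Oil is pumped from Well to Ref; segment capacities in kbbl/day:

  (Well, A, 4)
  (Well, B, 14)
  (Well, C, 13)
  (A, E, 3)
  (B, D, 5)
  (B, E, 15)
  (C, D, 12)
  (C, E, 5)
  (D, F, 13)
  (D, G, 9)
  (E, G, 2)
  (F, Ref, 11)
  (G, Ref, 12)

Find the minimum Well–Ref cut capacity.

19

Augment Well→A→E→G→Ref: bottleneck 2, flow now 2.
Augment Well→B→D→F→Ref: bottleneck 5, flow now 7.
Augment Well→C→D→F→Ref: bottleneck 6, flow now 13.
Augment Well→C→D→G→Ref: bottleneck 6, flow now 19.
No augmenting path remains; maximum flow = 19.
By max-flow min-cut, the minimum cut capacity equals the max flow.
In the residual graph, reachable from Well: {Well, A, B, C, E}.
Min-cut edges: B→D (5), C→D (12), E→G (2); capacity 5 + 12 + 2 = 19.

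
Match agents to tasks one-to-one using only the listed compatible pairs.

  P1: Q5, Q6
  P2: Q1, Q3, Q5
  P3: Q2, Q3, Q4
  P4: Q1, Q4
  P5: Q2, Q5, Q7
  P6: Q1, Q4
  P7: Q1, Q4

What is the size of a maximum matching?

6

Unit-capacity flow: source→left, listed edges, right→sink; max matching = max flow.
Augmenting path P1→Q5 (+1); matched 1.
Augmenting path P2→Q1 (+1); matched 2.
Augmenting path P3→Q2 (+1); matched 3.
Augmenting path P4→Q4 (+1); matched 4.
Augmenting path P5→Q7 (+1); matched 5.
Augmenting path P6→Q1→P2→Q3 (+1); matched 6.
No augmenting path remains; maximum matching = 6.
König certificate: {P1, P2, P3, P5, Q1, Q4} is a vertex cover of size 6 (every listed pair touches it), so no matching can be larger.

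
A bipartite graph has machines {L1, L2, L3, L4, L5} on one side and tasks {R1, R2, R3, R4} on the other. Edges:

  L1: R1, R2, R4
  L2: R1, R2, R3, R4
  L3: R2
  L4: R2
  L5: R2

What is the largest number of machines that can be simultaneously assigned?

Unit-capacity flow: source→left, listed edges, right→sink; max matching = max flow.
Augmenting path L1→R1 (+1); matched 1.
Augmenting path L2→R2 (+1); matched 2.
Augmenting path L3→R2→L2→R3 (+1); matched 3.
No augmenting path remains; maximum matching = 3.
König certificate: {L1, L2, R2} is a vertex cover of size 3 (every listed pair touches it), so no matching can be larger.

3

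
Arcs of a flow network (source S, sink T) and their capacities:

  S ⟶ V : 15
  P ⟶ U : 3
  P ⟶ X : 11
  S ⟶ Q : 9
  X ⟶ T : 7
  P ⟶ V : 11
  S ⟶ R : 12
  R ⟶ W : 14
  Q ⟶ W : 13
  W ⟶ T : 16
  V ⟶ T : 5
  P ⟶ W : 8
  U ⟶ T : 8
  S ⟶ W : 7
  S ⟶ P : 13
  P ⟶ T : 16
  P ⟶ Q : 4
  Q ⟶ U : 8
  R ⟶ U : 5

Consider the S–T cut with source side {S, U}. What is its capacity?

64

Edges leaving {S, U}: S→P (13), S→Q (9), S→R (12), S→V (15), S→W (7), U→T (8).
Cut capacity = 13 + 9 + 12 + 15 + 7 + 8 = 64.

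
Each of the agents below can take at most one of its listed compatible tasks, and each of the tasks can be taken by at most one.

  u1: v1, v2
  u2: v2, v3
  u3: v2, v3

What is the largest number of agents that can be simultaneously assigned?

3

Unit-capacity flow: source→left, listed edges, right→sink; max matching = max flow.
Augmenting path u1→v1 (+1); matched 1.
Augmenting path u2→v2 (+1); matched 2.
Augmenting path u3→v3 (+1); matched 3.
No augmenting path remains; maximum matching = 3.
König certificate: {u1, u2, u3} is a vertex cover of size 3 (every listed pair touches it), so no matching can be larger.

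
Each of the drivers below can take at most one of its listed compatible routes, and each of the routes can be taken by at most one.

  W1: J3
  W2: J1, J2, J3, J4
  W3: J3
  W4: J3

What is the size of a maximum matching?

Unit-capacity flow: source→left, listed edges, right→sink; max matching = max flow.
Augmenting path W1→J3 (+1); matched 1.
Augmenting path W2→J1 (+1); matched 2.
No augmenting path remains; maximum matching = 2.
König certificate: {W2, J3} is a vertex cover of size 2 (every listed pair touches it), so no matching can be larger.

2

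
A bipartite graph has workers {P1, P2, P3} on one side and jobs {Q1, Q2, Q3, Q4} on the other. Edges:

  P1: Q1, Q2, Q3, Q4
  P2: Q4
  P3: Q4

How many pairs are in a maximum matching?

Unit-capacity flow: source→left, listed edges, right→sink; max matching = max flow.
Augmenting path P1→Q1 (+1); matched 1.
Augmenting path P2→Q4 (+1); matched 2.
No augmenting path remains; maximum matching = 2.
König certificate: {P1, Q4} is a vertex cover of size 2 (every listed pair touches it), so no matching can be larger.

2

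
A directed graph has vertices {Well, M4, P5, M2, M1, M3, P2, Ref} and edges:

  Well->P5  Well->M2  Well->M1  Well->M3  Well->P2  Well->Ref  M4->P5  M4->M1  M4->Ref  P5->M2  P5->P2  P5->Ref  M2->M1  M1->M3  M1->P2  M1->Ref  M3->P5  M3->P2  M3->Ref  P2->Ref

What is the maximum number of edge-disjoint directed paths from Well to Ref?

5

Assign every edge capacity 1; by Menger, the answer equals the max flow.
Path Well→Ref (+1); total 1.
Path Well→P5→Ref (+1); total 2.
Path Well→M1→Ref (+1); total 3.
Path Well→M3→Ref (+1); total 4.
Path Well→P2→Ref (+1); total 5.
No residual Well→Ref path; max flow = 5.
Certifying cut of size 5: {M1→Ref, M3→Ref, P2→Ref, P5→Ref, Well→Ref}.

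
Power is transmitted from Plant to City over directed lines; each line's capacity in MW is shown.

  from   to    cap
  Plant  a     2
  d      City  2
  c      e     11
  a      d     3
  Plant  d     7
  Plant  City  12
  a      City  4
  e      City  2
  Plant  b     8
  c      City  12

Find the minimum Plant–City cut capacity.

16

Augment Plant→City: bottleneck 12, flow now 12.
Augment Plant→a→City: bottleneck 2, flow now 14.
Augment Plant→d→City: bottleneck 2, flow now 16.
No augmenting path remains; maximum flow = 16.
By max-flow min-cut, the minimum cut capacity equals the max flow.
In the residual graph, reachable from Plant: {Plant, b, d}.
Min-cut edges: Plant→a (2), Plant→City (12), d→City (2); capacity 2 + 12 + 2 = 16.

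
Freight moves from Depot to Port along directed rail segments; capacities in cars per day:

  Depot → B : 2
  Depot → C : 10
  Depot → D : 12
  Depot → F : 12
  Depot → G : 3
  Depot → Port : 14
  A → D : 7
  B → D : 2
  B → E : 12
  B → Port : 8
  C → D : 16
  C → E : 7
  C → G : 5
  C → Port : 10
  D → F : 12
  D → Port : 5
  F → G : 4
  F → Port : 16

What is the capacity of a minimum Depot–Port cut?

47

Augment Depot→Port: bottleneck 14, flow now 14.
Augment Depot→B→Port: bottleneck 2, flow now 16.
Augment Depot→C→Port: bottleneck 10, flow now 26.
Augment Depot→D→Port: bottleneck 5, flow now 31.
Augment Depot→F→Port: bottleneck 12, flow now 43.
Augment Depot→D→F→Port: bottleneck 4, flow now 47.
No augmenting path remains; maximum flow = 47.
By max-flow min-cut, the minimum cut capacity equals the max flow.
In the residual graph, reachable from Depot: {Depot, D, F, G}.
Min-cut edges: Depot→B (2), Depot→C (10), Depot→Port (14), D→Port (5), F→Port (16); capacity 2 + 10 + 14 + 5 + 16 = 47.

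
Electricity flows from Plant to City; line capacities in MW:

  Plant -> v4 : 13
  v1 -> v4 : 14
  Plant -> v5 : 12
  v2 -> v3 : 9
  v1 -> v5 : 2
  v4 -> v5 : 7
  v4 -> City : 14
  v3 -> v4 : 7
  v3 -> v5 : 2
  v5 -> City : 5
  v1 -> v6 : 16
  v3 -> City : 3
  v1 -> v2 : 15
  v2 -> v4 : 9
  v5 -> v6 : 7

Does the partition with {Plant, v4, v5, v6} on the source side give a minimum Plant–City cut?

Given cut capacity: 14 + 5 = 19.
Augment Plant→v4→City: bottleneck 13, flow now 13.
Augment Plant→v5→City: bottleneck 5, flow now 18.
No augmenting path remains; maximum flow = 18.
In the residual graph, reachable from Plant: {Plant, v5, v6}.
Min-cut edges: Plant→v4 (13), v5→City (5); capacity 13 + 5 = 18.
Cut capacity 19 exceeds the max flow 18, so it is not minimum.

No — its capacity is 19, but the minimum cut has capacity 18.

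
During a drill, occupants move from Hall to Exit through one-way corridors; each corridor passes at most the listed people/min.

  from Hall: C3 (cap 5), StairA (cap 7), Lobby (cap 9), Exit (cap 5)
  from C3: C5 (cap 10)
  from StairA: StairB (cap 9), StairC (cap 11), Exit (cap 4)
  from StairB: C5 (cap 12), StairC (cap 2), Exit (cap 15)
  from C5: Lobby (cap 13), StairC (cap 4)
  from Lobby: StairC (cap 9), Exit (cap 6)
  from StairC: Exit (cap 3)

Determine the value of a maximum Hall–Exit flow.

Augment Hall→Exit: bottleneck 5, flow now 5.
Augment Hall→StairA→Exit: bottleneck 4, flow now 9.
Augment Hall→Lobby→Exit: bottleneck 6, flow now 15.
Augment Hall→StairA→StairB→Exit: bottleneck 3, flow now 18.
Augment Hall→Lobby→StairC→Exit: bottleneck 3, flow now 21.
No augmenting path remains; maximum flow = 21.
In the residual graph, reachable from Hall: {Hall, C3, C5, Lobby, StairC}.
Min-cut edges: Hall→StairA (7), Hall→Exit (5), Lobby→Exit (6), StairC→Exit (3); capacity 7 + 5 + 6 + 3 = 21.
This cut is saturated, so no flow can exceed 21.

21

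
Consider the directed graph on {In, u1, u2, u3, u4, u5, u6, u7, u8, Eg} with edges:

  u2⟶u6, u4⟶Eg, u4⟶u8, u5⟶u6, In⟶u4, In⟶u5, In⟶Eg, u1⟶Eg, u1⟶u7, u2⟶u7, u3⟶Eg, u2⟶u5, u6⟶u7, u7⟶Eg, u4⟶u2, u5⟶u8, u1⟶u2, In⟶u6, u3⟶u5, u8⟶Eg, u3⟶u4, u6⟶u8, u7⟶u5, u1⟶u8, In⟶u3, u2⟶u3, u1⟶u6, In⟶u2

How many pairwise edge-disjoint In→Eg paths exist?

5

Assign every edge capacity 1; by Menger, the answer equals the max flow.
Path In→Eg (+1); total 1.
Path In→u3→Eg (+1); total 2.
Path In→u4→Eg (+1); total 3.
Path In→u2→u7→Eg (+1); total 4.
Path In→u5→u8→Eg (+1); total 5.
No residual In→Eg path; max flow = 5.
Certifying cut of size 5: {In→Eg, u3→Eg, u4→Eg, u7→Eg, u8→Eg}.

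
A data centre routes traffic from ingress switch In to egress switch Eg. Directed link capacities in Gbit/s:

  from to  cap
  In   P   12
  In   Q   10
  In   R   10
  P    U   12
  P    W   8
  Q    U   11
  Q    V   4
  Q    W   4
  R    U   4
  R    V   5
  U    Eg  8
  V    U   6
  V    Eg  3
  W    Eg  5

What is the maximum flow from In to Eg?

Augment In→P→U→Eg: bottleneck 8, flow now 8.
Augment In→P→W→Eg: bottleneck 4, flow now 12.
Augment In→Q→V→Eg: bottleneck 3, flow now 15.
Augment In→Q→W→Eg: bottleneck 1, flow now 16.
No augmenting path remains; maximum flow = 16.
In the residual graph, reachable from In: {In, P, Q, R, U, V, W}.
Min-cut edges: U→Eg (8), V→Eg (3), W→Eg (5); capacity 8 + 3 + 5 = 16.
This cut is saturated, so no flow can exceed 16.

16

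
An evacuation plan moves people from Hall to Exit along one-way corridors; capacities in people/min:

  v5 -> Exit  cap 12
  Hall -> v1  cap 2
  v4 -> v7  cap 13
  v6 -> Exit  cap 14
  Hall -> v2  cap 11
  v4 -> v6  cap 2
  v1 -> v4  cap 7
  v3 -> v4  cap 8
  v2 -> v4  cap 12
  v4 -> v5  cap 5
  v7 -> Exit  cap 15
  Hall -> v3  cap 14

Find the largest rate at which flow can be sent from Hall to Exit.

20

Augment Hall→v1→v4→v5→Exit: bottleneck 2, flow now 2.
Augment Hall→v2→v4→v5→Exit: bottleneck 3, flow now 5.
Augment Hall→v2→v4→v6→Exit: bottleneck 2, flow now 7.
Augment Hall→v2→v4→v7→Exit: bottleneck 6, flow now 13.
Augment Hall→v3→v4→v7→Exit: bottleneck 7, flow now 20.
No augmenting path remains; maximum flow = 20.
In the residual graph, reachable from Hall: {Hall, v1, v2, v3, v4}.
Min-cut edges: v4→v5 (5), v4→v6 (2), v4→v7 (13); capacity 5 + 2 + 13 = 20.
This cut is saturated, so no flow can exceed 20.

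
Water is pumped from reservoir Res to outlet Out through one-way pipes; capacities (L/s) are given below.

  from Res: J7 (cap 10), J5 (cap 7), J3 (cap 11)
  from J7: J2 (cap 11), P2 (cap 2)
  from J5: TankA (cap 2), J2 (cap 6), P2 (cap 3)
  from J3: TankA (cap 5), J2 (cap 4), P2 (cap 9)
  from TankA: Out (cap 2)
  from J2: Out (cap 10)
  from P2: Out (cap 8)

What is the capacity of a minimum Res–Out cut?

Augment Res→J7→J2→Out: bottleneck 10, flow now 10.
Augment Res→J5→TankA→Out: bottleneck 2, flow now 12.
Augment Res→J5→P2→Out: bottleneck 3, flow now 15.
Augment Res→J3→P2→Out: bottleneck 5, flow now 20.
No augmenting path remains; maximum flow = 20.
By max-flow min-cut, the minimum cut capacity equals the max flow.
In the residual graph, reachable from Res: {Res, J7, J5, J3, TankA, J2, P2}.
Min-cut edges: TankA→Out (2), J2→Out (10), P2→Out (8); capacity 2 + 10 + 8 = 20.

20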